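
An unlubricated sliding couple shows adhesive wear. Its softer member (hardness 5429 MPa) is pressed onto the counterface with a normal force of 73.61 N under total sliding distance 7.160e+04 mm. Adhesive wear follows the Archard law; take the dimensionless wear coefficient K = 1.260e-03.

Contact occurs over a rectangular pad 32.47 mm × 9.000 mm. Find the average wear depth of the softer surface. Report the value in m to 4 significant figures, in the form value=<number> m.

The algebra runs at exact precision; displayed values are rounded, and one final rounding, at four significant digits.
Convert: Path length L = 7.160e+04 mm = 71.60 m.
Convert: Hardness H = 5429 MPa = 5.429e+09 Pa.
Convert: Pad sides 32.47 mm × 9.000 mm = 0.03247 m × 0.009000 m. Contact area A = 0.03247 m × 0.009000 m = 2.922e-04 m².
Restated in SI base units: W = 73.61 N, H = 5.429e+09 Pa, K = 1.260e-03.
Wear volume V = K·W·L/H = 1.260e-03 · 73.61 · 71.60 / 5.429e+09 = 1.223e-09 m³.
Depth of wear h = V/A = 1.223e-09 / 2.922e-04 = 4.186e-06 m.

value=4.186e-06 m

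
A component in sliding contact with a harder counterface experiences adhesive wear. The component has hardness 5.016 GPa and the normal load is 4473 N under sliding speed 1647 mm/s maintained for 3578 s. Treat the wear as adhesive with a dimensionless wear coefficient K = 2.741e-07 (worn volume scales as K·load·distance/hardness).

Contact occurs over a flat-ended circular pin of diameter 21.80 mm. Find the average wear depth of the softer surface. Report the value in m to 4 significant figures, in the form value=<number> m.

value=3.859e-06 m

Intermediate values appear rounded. All arithmetic maintains exact precision, and a lone final rounding, at 4 significant digits.
Convert: Sliding speed v = 1647 mm/s = 1.647 m/s. Total distance L = v·t = 1.647 m/s × 3578 s = 5893 m.
Convert: Hardness H = 5.016 GPa = 5.016e+09 Pa.
Convert: Pin diameter d = 21.80 mm = 0.02180 m. Contact area A = π·d²/4 = π·(0.02180 m)²/4 = 3.733e-04 m².
Working in SI base units: W = 4473 N, H = 5.016e+09 Pa, K = 2.741e-07.
Archard volume V = K·W·L/H = 2.741e-07 · 4473 · 5893 / 5.016e+09 = 1.440e-09 m³.
Depth h = V/A = 1.440e-09 / 3.733e-04 = 3.859e-06 m.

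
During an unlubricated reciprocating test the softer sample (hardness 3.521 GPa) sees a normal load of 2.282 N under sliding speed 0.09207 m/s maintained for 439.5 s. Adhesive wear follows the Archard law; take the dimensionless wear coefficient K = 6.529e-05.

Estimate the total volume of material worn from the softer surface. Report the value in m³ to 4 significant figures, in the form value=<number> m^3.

Displayed values are rounded; the computation holds full precision. Rounded just once: four significant figures.
Convert: Distance covered L = v·t = 0.09207 m/s × 439.5 s = 40.46 m.
Convert: Hardness H = 3.521 GPa = 3.521e+09 Pa.
As SI base values: W = 2.282 N, H = 3.521e+09 Pa, K = 6.529e-05.
Archard volume V = K·W·L/H = 6.529e-05 · 2.282 · 40.46 / 3.521e+09 = 1.712e-12 m³.

value=1.712e-12 m^3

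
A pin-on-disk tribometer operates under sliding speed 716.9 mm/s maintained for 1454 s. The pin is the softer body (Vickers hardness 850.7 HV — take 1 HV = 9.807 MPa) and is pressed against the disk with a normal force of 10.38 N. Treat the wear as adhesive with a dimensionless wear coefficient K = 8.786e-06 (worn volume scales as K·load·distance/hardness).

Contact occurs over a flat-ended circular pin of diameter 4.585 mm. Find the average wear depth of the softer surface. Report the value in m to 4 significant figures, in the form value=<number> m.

All working math runs at full precision; shown intermediates are rounded; one final rounding to 4 significant figures.
Sliding speed v = 716.9 mm/s = 0.7169 m/s. Distance covered L = v·t = 0.7169 m/s × 1454 s = 1042 m.
Hardness H = 850.7 HV × 9.807 MPa/HV = 8343 MPa = 8.343e+09 Pa.
Pin diameter d = 4.585 mm = 0.004585 m. Contact area A = π·d²/4 = π·(0.004585 m)²/4 = 1.651e-05 m².
Collected in SI base units: W = 10.38 N, H = 8.343e+09 Pa, K = 8.786e-06.
Wear volume V = K·W·L/H = 8.786e-06 · 10.38 · 1042 / 8.343e+09 = 1.139e-11 m³.
Mean depth h = V/A = 1.139e-11 / 1.651e-05 = 6.901e-07 m.

value=6.901e-07 m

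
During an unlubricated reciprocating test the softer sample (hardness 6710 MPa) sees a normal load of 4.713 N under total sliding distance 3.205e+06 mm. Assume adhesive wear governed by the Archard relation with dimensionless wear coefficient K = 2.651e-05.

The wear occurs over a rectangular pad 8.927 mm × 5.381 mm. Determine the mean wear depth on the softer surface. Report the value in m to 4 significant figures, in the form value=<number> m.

All working math maintains full float precision — intermediates appear rounded, and rounded just once: 4 significant digits.
Distance covered L = 3.205e+06 mm = 3205 m.
Hardness H = 6710 MPa = 6.710e+09 Pa.
Pad sides 8.927 mm × 5.381 mm = 0.008927 m × 0.005381 m. Contact area A = 0.008927 m × 0.005381 m = 4.804e-05 m².
As SI base values: W = 4.713 N, H = 6.710e+09 Pa, K = 2.651e-05.
Archard relation: V = K·W·L/H = 2.651e-05 · 4.713 · 3205 / 6.710e+09 = 5.968e-11 m³.
Mean depth h = V/A = 5.968e-11 / 4.804e-05 = 1.242e-06 m.

value=1.242e-06 m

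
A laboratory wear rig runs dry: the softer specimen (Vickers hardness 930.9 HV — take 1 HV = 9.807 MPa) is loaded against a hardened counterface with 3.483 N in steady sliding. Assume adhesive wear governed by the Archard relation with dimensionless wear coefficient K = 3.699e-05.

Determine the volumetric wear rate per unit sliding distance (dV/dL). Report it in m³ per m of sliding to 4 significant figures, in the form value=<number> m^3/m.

value=1.411e-14 m^3/m

All working math holds full precision, and printed values are rounded. Rounded once at the end to four significant figures.
Hardness H = 930.9 HV × 9.807 MPa/HV = 9129 MPa = 9.129e+09 Pa.
Working in SI base units: W = 3.483 N, H = 9.129e+09 Pa, K = 3.699e-05.
Rate of wear dV/dL = K·W/H, per unit distance: 3.699e-05 · 3.483 / 9.129e+09 = 1.411e-14 m³/m.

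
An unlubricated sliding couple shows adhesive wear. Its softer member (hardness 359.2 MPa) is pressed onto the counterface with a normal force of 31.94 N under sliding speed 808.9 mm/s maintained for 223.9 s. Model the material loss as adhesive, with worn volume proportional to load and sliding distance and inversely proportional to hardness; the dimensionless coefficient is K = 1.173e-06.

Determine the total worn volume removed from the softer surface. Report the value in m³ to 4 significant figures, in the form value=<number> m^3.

Displayed values are rounded. All arithmetic keeps full float precision; a single final rounding, at 4 significant figures.
Sliding speed v = 808.9 mm/s = 0.8089 m/s. Path length L = v·t = 0.8089 m/s × 223.9 s = 181.1 m.
Hardness H = 359.2 MPa = 3.592e+08 Pa.
Working in SI base units: W = 31.94 N, H = 3.592e+08 Pa, K = 1.173e-06.
By Archard's law, V = K·W·L/H = 1.173e-06 · 31.94 · 181.1 / 3.592e+08 = 1.889e-11 m³.

value=1.889e-11 m^3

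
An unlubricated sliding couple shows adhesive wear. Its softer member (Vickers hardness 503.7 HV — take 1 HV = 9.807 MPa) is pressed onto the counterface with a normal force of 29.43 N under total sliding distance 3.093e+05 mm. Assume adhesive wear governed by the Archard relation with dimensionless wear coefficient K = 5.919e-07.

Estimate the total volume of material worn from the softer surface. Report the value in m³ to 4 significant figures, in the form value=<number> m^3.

value=1.091e-12 m^3

Intermediates are printed rounded, and each operation maintains full precision, and a lone final rounding: four significant digits.
Convert: Sliding distance L = 3.093e+05 mm = 309.3 m.
Convert: Hardness H = 503.7 HV × 9.807 MPa/HV = 4940 MPa = 4.940e+09 Pa.
SI base units throughout: W = 29.43 N, H = 4.940e+09 Pa, K = 5.919e-07.
Worn volume V = K·W·L/H = 5.919e-07 · 29.43 · 309.3 / 4.940e+09 = 1.091e-12 m³.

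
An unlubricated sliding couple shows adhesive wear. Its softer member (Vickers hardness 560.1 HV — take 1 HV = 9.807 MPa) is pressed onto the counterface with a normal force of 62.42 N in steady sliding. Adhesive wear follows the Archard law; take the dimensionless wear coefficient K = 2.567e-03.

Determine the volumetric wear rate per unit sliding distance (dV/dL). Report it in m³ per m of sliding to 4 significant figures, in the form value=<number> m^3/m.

The intermediates appear rounded — all arithmetic runs at full precision, and a lone final rounding, at four significant figures.
Convert: Hardness H = 560.1 HV × 9.807 MPa/HV = 5493 MPa = 5.493e+09 Pa.
In SI base units, W = 62.42 N, H = 5.493e+09 Pa, K = 2.567e-03.
Sliding wear rate dV/dL = K·W/H (no L dependence): 2.567e-03 · 62.42 / 5.493e+09 = 2.917e-11 m³/m.

value=2.917e-11 m^3/m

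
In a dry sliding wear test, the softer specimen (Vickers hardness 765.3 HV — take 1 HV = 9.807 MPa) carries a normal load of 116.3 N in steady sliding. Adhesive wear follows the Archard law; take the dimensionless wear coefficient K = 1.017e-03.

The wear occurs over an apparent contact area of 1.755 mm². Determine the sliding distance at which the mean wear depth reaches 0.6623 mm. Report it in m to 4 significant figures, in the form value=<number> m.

value=73.76 m

All arithmetic maintains full float precision; intermediates are shown rounded, and one final rounding: 4 significant digits.
Hardness H = 765.3 HV × 9.807 MPa/HV = 7505 MPa = 7.505e+09 Pa.
Contact area A = 1.755 mm² = 1.755e-06 m².
Depth limit h_lim = 0.6623 mm = 6.623e-04 m.
Working in SI base units: W = 116.3 N, H = 7.505e+09 Pa, K = 1.017e-03.
Permissible volume V_lim = h_lim·A = 6.623e-04 · 1.755e-06 = 1.162e-09 m³.
Thus life L = V_lim·H/(K·W) = 1.162e-09 · 7.505e+09 / (1.017e-03 · 116.3) = 73.76 m.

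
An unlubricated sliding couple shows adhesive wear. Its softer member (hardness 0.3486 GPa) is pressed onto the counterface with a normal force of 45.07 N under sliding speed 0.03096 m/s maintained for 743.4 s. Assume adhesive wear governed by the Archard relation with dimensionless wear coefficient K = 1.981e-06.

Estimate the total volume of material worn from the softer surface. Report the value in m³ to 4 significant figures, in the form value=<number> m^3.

value=5.895e-12 m^3

Intermediates are displayed rounded — the algebra carries exact precision, and rounded once at the end: 4 significant digits.
Convert: Total distance L = v·t = 0.03096 m/s × 743.4 s = 23.02 m.
Convert: Hardness H = 0.3486 GPa = 3.486e+08 Pa.
In SI base units, W = 45.07 N, H = 3.486e+08 Pa, K = 1.981e-06.
Archard relation: V = K·W·L/H = 1.981e-06 · 45.07 · 23.02 / 3.486e+08 = 5.895e-12 m³.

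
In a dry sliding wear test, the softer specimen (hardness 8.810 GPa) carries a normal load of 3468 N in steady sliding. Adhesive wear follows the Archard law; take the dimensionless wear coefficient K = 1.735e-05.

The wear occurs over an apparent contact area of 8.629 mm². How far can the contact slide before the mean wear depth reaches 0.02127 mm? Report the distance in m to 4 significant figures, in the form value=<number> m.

Shown intermediates are rounded; all working math holds full precision. Rounded once at the end, at 4 significant digits.
Hardness H = 8.810 GPa = 8.810e+09 Pa.
Contact area A = 8.629 mm² = 8.629e-06 m².
Depth limit h_lim = 0.02127 mm = 2.127e-05 m.
Collected in SI base units: W = 3468 N, H = 8.810e+09 Pa, K = 1.735e-05.
Allowed volume V_lim = h_lim·A = 2.127e-05 · 8.629e-06 = 1.835e-10 m³.
Inverting, life L = V_lim·H/(K·W) = 1.835e-10 · 8.810e+09 / (1.735e-05 · 3468) = 26.87 m.

value=26.87 m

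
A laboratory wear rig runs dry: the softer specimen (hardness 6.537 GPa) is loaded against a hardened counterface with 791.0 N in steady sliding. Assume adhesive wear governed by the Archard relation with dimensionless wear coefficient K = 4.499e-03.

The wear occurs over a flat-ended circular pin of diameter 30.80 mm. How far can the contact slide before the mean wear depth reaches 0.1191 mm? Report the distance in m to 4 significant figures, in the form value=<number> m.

The intermediates appear rounded — all arithmetic keeps full precision — a single final rounding, at 4 significant figures.
Hardness H = 6.537 GPa = 6.537e+09 Pa.
Pin diameter d = 30.80 mm = 0.03080 m. Contact area A = π·d²/4 = π·(0.03080 m)²/4 = 7.451e-04 m².
Depth limit h_lim = 0.1191 mm = 1.191e-04 m.
As SI base values: W = 791.0 N, H = 6.537e+09 Pa, K = 4.499e-03.
Limit volume V_lim = h_lim·A = 1.191e-04 · 7.451e-04 = 8.874e-08 m³.
Thus life L = V_lim·H/(K·W) = 8.874e-08 · 6.537e+09 / (4.499e-03 · 791.0) = 163.0 m.

value=163.0 m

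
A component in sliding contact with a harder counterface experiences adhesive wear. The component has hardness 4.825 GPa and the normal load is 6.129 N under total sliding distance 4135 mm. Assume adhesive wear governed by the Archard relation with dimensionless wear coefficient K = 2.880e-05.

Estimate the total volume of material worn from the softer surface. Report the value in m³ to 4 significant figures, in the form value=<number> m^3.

Printed values are rounded; all working math holds exact precision, and rounded once at the end, at 4 significant digits.
Convert: Sliding distance L = 4135 mm = 4.135 m.
Convert: Hardness H = 4.825 GPa = 4.825e+09 Pa.
In SI base units: W = 6.129 N, H = 4.825e+09 Pa, K = 2.880e-05.
Wear volume V = K·W·L/H = 2.880e-05 · 6.129 · 4.135 / 4.825e+09 = 1.513e-13 m³.

value=1.513e-13 m^3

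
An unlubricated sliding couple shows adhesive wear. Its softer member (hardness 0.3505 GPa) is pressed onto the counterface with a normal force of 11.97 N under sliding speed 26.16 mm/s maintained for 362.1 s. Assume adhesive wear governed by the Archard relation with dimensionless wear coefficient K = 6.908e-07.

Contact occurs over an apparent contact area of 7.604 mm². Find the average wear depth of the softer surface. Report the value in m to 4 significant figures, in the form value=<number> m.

value=2.939e-08 m

Intermediate values are printed rounded, and all arithmetic carries full float precision. Rounded just once, at 4 significant digits.
Convert: Sliding speed v = 26.16 mm/s = 0.02616 m/s. Sliding distance L = v·t = 0.02616 m/s × 362.1 s = 9.473 m.
Convert: Hardness H = 0.3505 GPa = 3.505e+08 Pa.
Convert: Contact area A = 7.604 mm² = 7.604e-06 m².
Collected in SI base units: W = 11.97 N, H = 3.505e+08 Pa, K = 6.908e-07.
Archard relation: V = K·W·L/H = 6.908e-07 · 11.97 · 9.473 / 3.505e+08 = 2.235e-13 m³.
Mean wear depth h = V/A = 2.235e-13 / 7.604e-06 = 2.939e-08 m.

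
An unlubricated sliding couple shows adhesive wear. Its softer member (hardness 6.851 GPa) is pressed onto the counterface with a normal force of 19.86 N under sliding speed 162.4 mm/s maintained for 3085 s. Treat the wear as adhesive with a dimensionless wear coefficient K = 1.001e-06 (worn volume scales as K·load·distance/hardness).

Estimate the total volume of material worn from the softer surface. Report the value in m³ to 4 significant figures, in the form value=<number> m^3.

All working math carries exact precision, and intermediate values are printed rounded, and rounded just once, at four significant figures.
Convert: Sliding speed v = 162.4 mm/s = 0.1624 m/s. Distance covered L = v·t = 0.1624 m/s × 3085 s = 501.0 m.
Convert: Hardness H = 6.851 GPa = 6.851e+09 Pa.
SI base units throughout: W = 19.86 N, H = 6.851e+09 Pa, K = 1.001e-06.
Apply Archard: V = K·W·L/H = 1.001e-06 · 19.86 · 501.0 / 6.851e+09 = 1.454e-12 m³.

value=1.454e-12 m^3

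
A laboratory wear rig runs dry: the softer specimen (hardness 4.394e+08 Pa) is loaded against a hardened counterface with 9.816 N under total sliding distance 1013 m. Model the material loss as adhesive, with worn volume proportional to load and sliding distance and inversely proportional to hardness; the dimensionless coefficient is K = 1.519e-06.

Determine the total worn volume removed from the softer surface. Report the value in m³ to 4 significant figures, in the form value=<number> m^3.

value=3.437e-11 m^3

Quoted intermediates are rounded; each operation carries full float precision; rounded once at the end to 4 significant figures.
Collected in SI base units: W = 9.816 N, H = 4.394e+08 Pa, K = 1.519e-06.
Volume removed: V = K·W·L/H = 1.519e-06 · 9.816 · 1013 / 4.394e+08 = 3.437e-11 m³.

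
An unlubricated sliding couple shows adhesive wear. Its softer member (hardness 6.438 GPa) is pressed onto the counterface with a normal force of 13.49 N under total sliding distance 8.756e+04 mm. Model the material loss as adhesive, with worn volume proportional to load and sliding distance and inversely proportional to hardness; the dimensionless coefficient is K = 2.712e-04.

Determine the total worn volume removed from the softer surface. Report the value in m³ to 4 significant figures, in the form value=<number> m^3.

value=4.976e-11 m^3

Every step carries full float precision. Intermediates appear rounded, and a lone final rounding to 4 significant digits.
Distance L = 8.756e+04 mm = 87.56 m.
Hardness H = 6.438 GPa = 6.438e+09 Pa.
Restated in SI base units: W = 13.49 N, H = 6.438e+09 Pa, K = 2.712e-04.
Wear volume V = K·W·L/H = 2.712e-04 · 13.49 · 87.56 / 6.438e+09 = 4.976e-11 m³.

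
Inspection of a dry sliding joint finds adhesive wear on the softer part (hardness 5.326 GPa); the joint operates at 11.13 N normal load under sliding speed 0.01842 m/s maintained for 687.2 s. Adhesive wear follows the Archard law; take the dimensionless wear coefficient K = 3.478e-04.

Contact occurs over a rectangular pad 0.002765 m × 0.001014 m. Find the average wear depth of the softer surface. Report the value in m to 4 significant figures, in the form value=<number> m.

Intermediate values appear rounded. Each operation holds exact precision, and one last rounding: 4 significant figures.
The distance L = v·t = 0.01842 m/s × 687.2 s = 12.66 m.
Hardness H = 5.326 GPa = 5.326e+09 Pa.
Contact area A = 0.002765 m × 0.001014 m = 2.804e-06 m².
SI base units throughout: W = 11.13 N, H = 5.326e+09 Pa, K = 3.478e-04.
The Archard volume V = K·W·L/H = 3.478e-04 · 11.13 · 12.66 / 5.326e+09 = 9.200e-12 m³.
Average depth h = V/A = 9.200e-12 / 2.804e-06 = 3.281e-06 m.

value=3.281e-06 m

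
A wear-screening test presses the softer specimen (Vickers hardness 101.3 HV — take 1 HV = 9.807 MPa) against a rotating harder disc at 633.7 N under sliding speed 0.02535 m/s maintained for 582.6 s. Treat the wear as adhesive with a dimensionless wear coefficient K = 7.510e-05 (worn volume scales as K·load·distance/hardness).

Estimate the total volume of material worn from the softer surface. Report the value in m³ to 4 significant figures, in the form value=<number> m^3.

Printed values are rounded, and every step keeps full float precision — rounded once at the end to four significant figures.
Convert: Distance L = v·t = 0.02535 m/s × 582.6 s = 14.77 m.
Convert: Hardness H = 101.3 HV × 9.807 MPa/HV = 993.4 MPa = 9.934e+08 Pa.
Working in SI base units: W = 633.7 N, H = 9.934e+08 Pa, K = 7.510e-05.
Archard volume V = K·W·L/H = 7.510e-05 · 633.7 · 14.77 / 9.934e+08 = 7.075e-10 m³.

value=7.075e-10 m^3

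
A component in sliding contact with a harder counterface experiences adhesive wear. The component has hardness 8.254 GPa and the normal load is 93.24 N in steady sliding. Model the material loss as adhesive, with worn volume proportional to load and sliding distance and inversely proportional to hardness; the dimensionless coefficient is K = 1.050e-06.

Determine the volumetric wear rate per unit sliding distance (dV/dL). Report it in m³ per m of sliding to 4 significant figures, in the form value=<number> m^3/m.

value=1.186e-14 m^3/m

The algebra carries full float precision. The intermediates are printed rounded; one final rounding, at four significant figures.
Hardness H = 8.254 GPa = 8.254e+09 Pa.
In SI base units: W = 93.24 N, H = 8.254e+09 Pa, K = 1.050e-06.
Wear rate dV/dL = K·W/H — distance-free: 1.050e-06 · 93.24 / 8.254e+09 = 1.186e-14 m³/m.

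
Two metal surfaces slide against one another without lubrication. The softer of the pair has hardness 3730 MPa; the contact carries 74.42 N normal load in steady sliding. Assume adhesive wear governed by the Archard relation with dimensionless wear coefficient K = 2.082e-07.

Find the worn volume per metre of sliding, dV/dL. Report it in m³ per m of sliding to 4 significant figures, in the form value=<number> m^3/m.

value=4.154e-15 m^3/m

Every step carries full float precision — the intermediates are printed rounded — one last rounding: four significant digits.
Hardness H = 3730 MPa = 3.730e+09 Pa.
In SI base units: W = 74.42 N, H = 3.730e+09 Pa, K = 2.082e-07.
Wear rate dV/dL = K·W/H — distance-free: 2.082e-07 · 74.42 / 3.730e+09 = 4.154e-15 m³/m.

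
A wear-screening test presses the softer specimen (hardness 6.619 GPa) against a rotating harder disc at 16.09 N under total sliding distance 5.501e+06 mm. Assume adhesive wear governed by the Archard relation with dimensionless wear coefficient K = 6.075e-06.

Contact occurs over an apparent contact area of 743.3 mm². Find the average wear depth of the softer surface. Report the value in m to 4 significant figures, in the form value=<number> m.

Intermediates are displayed rounded — each operation runs at exact precision; rounded just once to 4 significant figures.
The distance L = 5.501e+06 mm = 5501 m.
Hardness H = 6.619 GPa = 6.619e+09 Pa.
Contact area A = 743.3 mm² = 7.433e-04 m².
Working in SI base units: W = 16.09 N, H = 6.619e+09 Pa, K = 6.075e-06.
By Archard's law, V = K·W·L/H = 6.075e-06 · 16.09 · 5501 / 6.619e+09 = 8.124e-11 m³.
Depth h = V/A = 8.124e-11 / 7.433e-04 = 1.093e-07 m.

value=1.093e-07 m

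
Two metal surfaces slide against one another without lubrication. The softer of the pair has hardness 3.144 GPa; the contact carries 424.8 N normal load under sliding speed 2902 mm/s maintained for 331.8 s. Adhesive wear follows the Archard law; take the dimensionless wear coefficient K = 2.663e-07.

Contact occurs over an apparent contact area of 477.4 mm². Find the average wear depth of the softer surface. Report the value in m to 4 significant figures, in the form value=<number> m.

All working math holds exact precision, and intermediate values appear rounded, and one last rounding: 4 significant digits.
Convert: Sliding speed v = 2902 mm/s = 2.902 m/s. Total distance L = v·t = 2.902 m/s × 331.8 s = 962.9 m.
Convert: Hardness H = 3.144 GPa = 3.144e+09 Pa.
Convert: Contact area A = 477.4 mm² = 4.774e-04 m².
Expressed in SI base units: W = 424.8 N, H = 3.144e+09 Pa, K = 2.663e-07.
The Archard volume V = K·W·L/H = 2.663e-07 · 424.8 · 962.9 / 3.144e+09 = 3.465e-11 m³.
Mean wear depth h = V/A = 3.465e-11 / 4.774e-04 = 7.257e-08 m.

value=7.257e-08 m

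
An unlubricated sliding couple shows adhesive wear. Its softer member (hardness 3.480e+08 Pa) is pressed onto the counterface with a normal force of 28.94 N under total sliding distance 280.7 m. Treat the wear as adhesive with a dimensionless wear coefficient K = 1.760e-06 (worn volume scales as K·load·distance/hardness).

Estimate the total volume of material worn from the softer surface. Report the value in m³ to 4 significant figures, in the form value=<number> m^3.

The intermediates are displayed rounded, and all arithmetic runs at full precision. Rounded just once: four significant digits.
SI base units throughout: W = 28.94 N, H = 3.480e+08 Pa, K = 1.760e-06.
Apply Archard: V = K·W·L/H = 1.760e-06 · 28.94 · 280.7 / 3.480e+08 = 4.108e-11 m³.

value=4.108e-11 m^3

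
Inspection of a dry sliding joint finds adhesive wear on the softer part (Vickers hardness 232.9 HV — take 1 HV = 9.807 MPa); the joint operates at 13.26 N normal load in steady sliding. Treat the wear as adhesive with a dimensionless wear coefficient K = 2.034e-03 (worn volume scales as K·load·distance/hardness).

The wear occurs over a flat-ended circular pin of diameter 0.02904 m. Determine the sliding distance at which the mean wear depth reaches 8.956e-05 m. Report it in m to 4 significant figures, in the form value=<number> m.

Intermediate values are displayed rounded. The computation holds full precision; a single final rounding to 4 significant digits.
Hardness H = 232.9 HV × 9.807 MPa/HV = 2284 MPa = 2.284e+09 Pa.
Contact area A = π·d²/4 = π·(0.02904 m)²/4 = 6.623e-04 m².
SI base units throughout: W = 13.26 N, H = 2.284e+09 Pa, K = 2.034e-03.
Permissible volume V_lim = h_lim·A = 8.956e-05 · 6.623e-04 = 5.932e-08 m³.
So the life L = V_lim·H/(K·W) = 5.932e-08 · 2.284e+09 / (2.034e-03 · 13.26) = 5024 m.

value=5024 m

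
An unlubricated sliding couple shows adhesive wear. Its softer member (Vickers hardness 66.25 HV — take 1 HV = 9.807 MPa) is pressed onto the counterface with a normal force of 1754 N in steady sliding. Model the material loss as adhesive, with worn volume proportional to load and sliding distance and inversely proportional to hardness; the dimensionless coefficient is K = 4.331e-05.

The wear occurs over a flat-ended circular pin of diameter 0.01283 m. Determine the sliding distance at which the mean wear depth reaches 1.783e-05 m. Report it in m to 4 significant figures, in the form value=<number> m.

Each operation keeps exact precision; displayed values are rounded; one last rounding to four significant figures.
Convert: Hardness H = 66.25 HV × 9.807 MPa/HV = 649.7 MPa = 6.497e+08 Pa.
Convert: Contact area A = π·d²/4 = π·(0.01283 m)²/4 = 1.293e-04 m².
SI base units throughout: W = 1754 N, H = 6.497e+08 Pa, K = 4.331e-05.
At the depth limit, V_lim = h_lim·A = 1.783e-05 · 1.293e-04 = 2.305e-09 m³.
So the life L = V_lim·H/(K·W) = 2.305e-09 · 6.497e+08 / (4.331e-05 · 1754) = 19.72 m.

value=19.72 m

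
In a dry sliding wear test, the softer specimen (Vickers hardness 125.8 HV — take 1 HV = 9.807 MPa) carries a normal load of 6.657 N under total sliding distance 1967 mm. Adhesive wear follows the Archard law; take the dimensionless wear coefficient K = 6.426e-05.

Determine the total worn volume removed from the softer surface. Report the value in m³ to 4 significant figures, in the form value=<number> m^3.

Printed values are rounded — all working math carries full float precision, and one final rounding: 4 significant figures.
Sliding distance L = 1967 mm = 1.967 m.
Hardness H = 125.8 HV × 9.807 MPa/HV = 1234 MPa = 1.234e+09 Pa.
Collected in SI base units: W = 6.657 N, H = 1.234e+09 Pa, K = 6.426e-05.
Worn volume V = K·W·L/H = 6.426e-05 · 6.657 · 1.967 / 1.234e+09 = 6.820e-13 m³.

value=6.820e-13 m^3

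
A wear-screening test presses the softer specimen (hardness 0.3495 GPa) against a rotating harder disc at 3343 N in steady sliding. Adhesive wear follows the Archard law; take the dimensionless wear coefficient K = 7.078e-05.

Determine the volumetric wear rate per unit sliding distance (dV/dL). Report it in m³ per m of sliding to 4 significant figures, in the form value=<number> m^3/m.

Intermediates are shown rounded — every step keeps full float precision. Rounded once at the end to four significant figures.
Convert: Hardness H = 0.3495 GPa = 3.495e+08 Pa.
In SI base units: W = 3343 N, H = 3.495e+08 Pa, K = 7.078e-05.
Wear rate dV/dL = K·W/H: 7.078e-05 · 3343 / 3.495e+08 = 6.770e-10 m³/m.

value=6.770e-10 m^3/m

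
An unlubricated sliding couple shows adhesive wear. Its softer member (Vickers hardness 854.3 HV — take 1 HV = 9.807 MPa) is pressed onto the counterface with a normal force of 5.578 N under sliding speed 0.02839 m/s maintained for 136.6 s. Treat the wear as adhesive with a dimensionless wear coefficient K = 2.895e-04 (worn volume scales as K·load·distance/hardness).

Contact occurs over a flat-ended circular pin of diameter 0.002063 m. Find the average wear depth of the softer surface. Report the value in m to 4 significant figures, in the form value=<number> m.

value=2.236e-07 m

Each operation holds full precision — intermediates appear rounded. Rounded once at the end, at four significant digits.
Convert: The distance L = v·t = 0.02839 m/s × 136.6 s = 3.878 m.
Convert: Hardness H = 854.3 HV × 9.807 MPa/HV = 8378 MPa = 8.378e+09 Pa.
Convert: Contact area A = π·d²/4 = π·(0.002063 m)²/4 = 3.343e-06 m².
SI base units throughout: W = 5.578 N, H = 8.378e+09 Pa, K = 2.895e-04.
Worn volume V = K·W·L/H = 2.895e-04 · 5.578 · 3.878 / 8.378e+09 = 7.475e-13 m³.
Average depth h = V/A = 7.475e-13 / 3.343e-06 = 2.236e-07 m.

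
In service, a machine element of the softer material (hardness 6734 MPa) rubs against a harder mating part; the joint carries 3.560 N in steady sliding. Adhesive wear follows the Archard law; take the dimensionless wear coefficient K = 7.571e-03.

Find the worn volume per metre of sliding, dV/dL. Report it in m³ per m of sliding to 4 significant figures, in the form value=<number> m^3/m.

Intermediate values are shown rounded; all working math runs at full precision; one last rounding to 4 significant figures.
Convert: Hardness H = 6734 MPa = 6.734e+09 Pa.
As SI base values: W = 3.560 N, H = 6.734e+09 Pa, K = 7.571e-03.
Volumetric rate dV/dL = K·W/H, so: 7.571e-03 · 3.560 / 6.734e+09 = 4.002e-12 m³/m.

value=4.002e-12 m^3/m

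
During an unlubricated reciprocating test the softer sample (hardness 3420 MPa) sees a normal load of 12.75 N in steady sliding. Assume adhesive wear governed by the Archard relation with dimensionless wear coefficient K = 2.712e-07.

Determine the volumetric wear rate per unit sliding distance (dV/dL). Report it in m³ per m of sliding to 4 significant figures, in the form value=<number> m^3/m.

value=1.011e-15 m^3/m

The computation keeps full precision — intermediates appear rounded, and a lone final rounding, at 4 significant digits.
Hardness H = 3420 MPa = 3.420e+09 Pa.
SI base units throughout: W = 12.75 N, H = 3.420e+09 Pa, K = 2.712e-07.
Rate of wear dV/dL = K·W/H, so: 2.712e-07 · 12.75 / 3.420e+09 = 1.011e-15 m³/m.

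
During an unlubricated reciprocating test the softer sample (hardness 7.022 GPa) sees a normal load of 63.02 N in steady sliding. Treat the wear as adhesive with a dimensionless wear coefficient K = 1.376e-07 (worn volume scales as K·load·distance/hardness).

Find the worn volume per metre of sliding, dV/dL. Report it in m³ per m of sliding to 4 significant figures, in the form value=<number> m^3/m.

Shown intermediates are rounded. The computation carries exact precision. Rounded once at the end, at four significant figures.
Convert: Hardness H = 7.022 GPa = 7.022e+09 Pa.
In SI base units, W = 63.02 N, H = 7.022e+09 Pa, K = 1.376e-07.
Wear rate dV/dL = K·W/H — distance-free: 1.376e-07 · 63.02 / 7.022e+09 = 1.235e-15 m³/m.

value=1.235e-15 m^3/m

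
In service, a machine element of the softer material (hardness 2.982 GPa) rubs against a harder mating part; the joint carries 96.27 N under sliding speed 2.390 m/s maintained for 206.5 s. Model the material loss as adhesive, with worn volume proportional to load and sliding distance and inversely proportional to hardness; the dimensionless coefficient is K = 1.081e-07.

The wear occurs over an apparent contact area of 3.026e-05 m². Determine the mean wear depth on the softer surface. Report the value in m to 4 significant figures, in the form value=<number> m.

Intermediates are displayed rounded; the algebra carries exact precision; one last rounding: four significant digits.
Convert: The distance L = v·t = 2.390 m/s × 206.5 s = 493.5 m.
Convert: Hardness H = 2.982 GPa = 2.982e+09 Pa.
Working in SI base units: W = 96.27 N, H = 2.982e+09 Pa, K = 1.081e-07.
Archard relation: V = K·W·L/H = 1.081e-07 · 96.27 · 493.5 / 2.982e+09 = 1.722e-12 m³.
Mean depth h = V/A = 1.722e-12 / 3.026e-05 = 5.692e-08 m.

value=5.692e-08 m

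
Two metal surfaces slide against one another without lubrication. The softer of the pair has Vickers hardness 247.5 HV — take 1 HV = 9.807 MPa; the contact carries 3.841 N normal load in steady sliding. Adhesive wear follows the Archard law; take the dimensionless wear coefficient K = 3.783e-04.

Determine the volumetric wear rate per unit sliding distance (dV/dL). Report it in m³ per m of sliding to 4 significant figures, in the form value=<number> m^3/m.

Every step holds full precision; the intermediates are displayed rounded. Rounded just once: 4 significant digits.
Hardness H = 247.5 HV × 9.807 MPa/HV = 2427 MPa = 2.427e+09 Pa.
Collected in SI base units: W = 3.841 N, H = 2.427e+09 Pa, K = 3.783e-04.
Rate of wear dV/dL = K·W/H, so: 3.783e-04 · 3.841 / 2.427e+09 = 5.986e-13 m³/m.

value=5.986e-13 m^3/m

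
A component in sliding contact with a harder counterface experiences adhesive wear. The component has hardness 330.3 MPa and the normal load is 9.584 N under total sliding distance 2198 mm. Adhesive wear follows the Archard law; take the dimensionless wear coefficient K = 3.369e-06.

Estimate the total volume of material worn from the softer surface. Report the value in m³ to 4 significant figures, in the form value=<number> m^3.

The algebra holds full float precision — intermediates are printed rounded. Rounded just once: 4 significant digits.
Convert: Total distance L = 2198 mm = 2.198 m.
Convert: Hardness H = 330.3 MPa = 3.303e+08 Pa.
Collected in SI base units: W = 9.584 N, H = 3.303e+08 Pa, K = 3.369e-06.
Archard relation: V = K·W·L/H = 3.369e-06 · 9.584 · 2.198 / 3.303e+08 = 2.149e-13 m³.

value=2.149e-13 m^3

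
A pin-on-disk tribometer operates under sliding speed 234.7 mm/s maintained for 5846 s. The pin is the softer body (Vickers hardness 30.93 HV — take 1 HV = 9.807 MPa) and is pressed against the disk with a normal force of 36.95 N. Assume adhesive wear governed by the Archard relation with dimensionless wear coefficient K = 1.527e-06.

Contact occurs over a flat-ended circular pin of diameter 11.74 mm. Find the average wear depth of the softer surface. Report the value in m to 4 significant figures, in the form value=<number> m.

Shown intermediates are rounded; all working math holds full float precision. Rounded once at the end, at 4 significant figures.
Sliding speed v = 234.7 mm/s = 0.2347 m/s. Sliding distance L = v·t = 0.2347 m/s × 5846 s = 1372 m.
Hardness H = 30.93 HV × 9.807 MPa/HV = 303.3 MPa = 3.033e+08 Pa.
Pin diameter d = 11.74 mm = 0.01174 m. Contact area A = π·d²/4 = π·(0.01174 m)²/4 = 1.082e-04 m².
Working in SI base units: W = 36.95 N, H = 3.033e+08 Pa, K = 1.527e-06.
Volume removed: V = K·W·L/H = 1.527e-06 · 36.95 · 1372 / 3.033e+08 = 2.552e-10 m³.
Wear depth h = V/A = 2.552e-10 / 1.082e-04 = 2.358e-06 m.

value=2.358e-06 m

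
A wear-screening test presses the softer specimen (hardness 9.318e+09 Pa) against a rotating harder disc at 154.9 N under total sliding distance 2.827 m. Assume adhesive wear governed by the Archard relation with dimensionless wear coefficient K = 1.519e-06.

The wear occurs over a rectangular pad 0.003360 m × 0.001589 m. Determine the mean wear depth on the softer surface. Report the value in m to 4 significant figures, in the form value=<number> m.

value=1.337e-08 m

Shown intermediates are rounded — each operation runs at full precision; one last rounding: 4 significant figures.
Contact area A = 0.003360 m × 0.001589 m = 5.339e-06 m².
Restated in SI base units: W = 154.9 N, H = 9.318e+09 Pa, K = 1.519e-06.
Apply Archard: V = K·W·L/H = 1.519e-06 · 154.9 · 2.827 / 9.318e+09 = 7.139e-14 m³.
Depth h = V/A = 7.139e-14 / 5.339e-06 = 1.337e-08 m.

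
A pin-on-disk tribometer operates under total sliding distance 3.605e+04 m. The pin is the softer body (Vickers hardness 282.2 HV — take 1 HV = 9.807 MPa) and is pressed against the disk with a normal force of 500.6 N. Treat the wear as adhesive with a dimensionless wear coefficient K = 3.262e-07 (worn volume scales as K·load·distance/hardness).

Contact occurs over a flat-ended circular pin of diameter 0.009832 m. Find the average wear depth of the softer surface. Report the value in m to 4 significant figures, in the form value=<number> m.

Intermediates are shown rounded, and all arithmetic keeps full float precision. Rounded just once, at four significant figures.
Convert: Hardness H = 282.2 HV × 9.807 MPa/HV = 2768 MPa = 2.768e+09 Pa.
Convert: Contact area A = π·d²/4 = π·(0.009832 m)²/4 = 7.592e-05 m².
Collected in SI base units: W = 500.6 N, H = 2.768e+09 Pa, K = 3.262e-07.
Archard volume V = K·W·L/H = 3.262e-07 · 500.6 · 3.605e+04 / 2.768e+09 = 2.127e-09 m³.
Average depth h = V/A = 2.127e-09 / 7.592e-05 = 2.802e-05 m.

value=2.802e-05 m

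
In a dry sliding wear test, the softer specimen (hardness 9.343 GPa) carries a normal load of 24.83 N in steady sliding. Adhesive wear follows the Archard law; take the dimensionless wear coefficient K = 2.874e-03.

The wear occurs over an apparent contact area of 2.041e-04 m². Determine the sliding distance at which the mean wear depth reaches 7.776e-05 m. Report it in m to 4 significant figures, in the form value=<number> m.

value=2078 m

All working math carries full precision — the intermediates are displayed rounded; rounded once at the end: 4 significant digits.
Hardness H = 9.343 GPa = 9.343e+09 Pa.
In SI base units: W = 24.83 N, H = 9.343e+09 Pa, K = 2.874e-03.
Limit volume V_lim = h_lim·A = 7.776e-05 · 2.041e-04 = 1.587e-08 m³.
Life L = V_lim·H/(K·W) = 1.587e-08 · 9.343e+09 / (2.874e-03 · 24.83) = 2078 m.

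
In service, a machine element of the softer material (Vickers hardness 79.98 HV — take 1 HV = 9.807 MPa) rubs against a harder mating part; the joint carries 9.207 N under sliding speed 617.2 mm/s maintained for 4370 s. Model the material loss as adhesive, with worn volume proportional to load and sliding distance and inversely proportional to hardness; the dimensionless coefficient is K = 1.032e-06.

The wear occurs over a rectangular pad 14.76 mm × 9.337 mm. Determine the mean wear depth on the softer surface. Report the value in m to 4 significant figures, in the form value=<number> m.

The intermediates appear rounded — all working math carries full float precision. Rounded once at the end to four significant figures.
Sliding speed v = 617.2 mm/s = 0.6172 m/s. Distance covered L = v·t = 0.6172 m/s × 4370 s = 2697 m.
Hardness H = 79.98 HV × 9.807 MPa/HV = 784.4 MPa = 7.844e+08 Pa.
Pad sides 14.76 mm × 9.337 mm = 0.01476 m × 0.009337 m. Contact area A = 0.01476 m × 0.009337 m = 1.378e-04 m².
Working in SI base units: W = 9.207 N, H = 7.844e+08 Pa, K = 1.032e-06.
The Archard volume V = K·W·L/H = 1.032e-06 · 9.207 · 2697 / 7.844e+08 = 3.267e-11 m³.
Mean depth h = V/A = 3.267e-11 / 1.378e-04 = 2.371e-07 m.

value=2.371e-07 m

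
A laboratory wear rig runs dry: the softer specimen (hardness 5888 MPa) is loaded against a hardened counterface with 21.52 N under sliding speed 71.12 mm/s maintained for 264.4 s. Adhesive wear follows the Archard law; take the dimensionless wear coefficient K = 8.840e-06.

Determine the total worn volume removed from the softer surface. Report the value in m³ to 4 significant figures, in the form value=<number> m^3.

value=6.075e-13 m^3

The computation runs at full float precision. Quoted intermediates are rounded — a single final rounding to four significant digits.
Convert: Sliding speed v = 71.12 mm/s = 0.07112 m/s. Sliding distance L = v·t = 0.07112 m/s × 264.4 s = 18.80 m.
Convert: Hardness H = 5888 MPa = 5.888e+09 Pa.
In SI base units: W = 21.52 N, H = 5.888e+09 Pa, K = 8.840e-06.
By Archard's law, V = K·W·L/H = 8.840e-06 · 21.52 · 18.80 / 5.888e+09 = 6.075e-13 m³.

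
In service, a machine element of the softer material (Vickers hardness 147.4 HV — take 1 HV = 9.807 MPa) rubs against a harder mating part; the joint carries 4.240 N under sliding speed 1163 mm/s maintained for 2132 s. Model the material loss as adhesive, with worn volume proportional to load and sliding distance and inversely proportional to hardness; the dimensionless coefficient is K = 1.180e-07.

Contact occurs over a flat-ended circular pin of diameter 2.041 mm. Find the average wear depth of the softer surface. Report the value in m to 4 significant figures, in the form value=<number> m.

value=2.623e-07 m

All working math runs at full float precision — intermediates appear rounded, and rounded just once: four significant digits.
Sliding speed v = 1163 mm/s = 1.163 m/s. Sliding distance L = v·t = 1.163 m/s × 2132 s = 2480 m.
Hardness H = 147.4 HV × 9.807 MPa/HV = 1446 MPa = 1.446e+09 Pa.
Pin diameter d = 2.041 mm = 0.002041 m. Contact area A = π·d²/4 = π·(0.002041 m)²/4 = 3.272e-06 m².
In SI base units, W = 4.240 N, H = 1.446e+09 Pa, K = 1.180e-07.
Apply Archard: V = K·W·L/H = 1.180e-07 · 4.240 · 2480 / 1.446e+09 = 8.582e-13 m³.
Depth h = V/A = 8.582e-13 / 3.272e-06 = 2.623e-07 m.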